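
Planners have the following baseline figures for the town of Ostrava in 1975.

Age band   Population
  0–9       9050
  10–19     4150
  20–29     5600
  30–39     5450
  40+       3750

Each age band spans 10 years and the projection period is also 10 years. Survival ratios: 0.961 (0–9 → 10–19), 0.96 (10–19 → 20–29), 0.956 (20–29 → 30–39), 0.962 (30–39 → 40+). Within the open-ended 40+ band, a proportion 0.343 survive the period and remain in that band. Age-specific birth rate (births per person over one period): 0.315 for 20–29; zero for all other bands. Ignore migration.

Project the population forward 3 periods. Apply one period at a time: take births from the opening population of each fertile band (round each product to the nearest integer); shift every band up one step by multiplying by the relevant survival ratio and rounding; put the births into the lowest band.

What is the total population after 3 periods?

19644

Let group 1 be 0–9 through group 5 = 40+.
— Period 1 —
Births: 5600 × 0.315 = 1764
Group 2: 9050 × 0.961 = 8697
Group 3: 4150 × 0.96 = 3984
Group 4: 5600 × 0.956 = 5354
Group 5: 5450 × 0.962 + 3750 × 0.343 = 5243 + 1286 = 6529
Giving 1764 / 8697 / 3984 / 5354 / 6529.
— Period 2 —
Births: 3984 × 0.315 = 1255
Group 2: 1764 × 0.961 = 1695
Group 3: 8697 × 0.96 = 8349
Group 4: 3984 × 0.956 = 3809
Group 5: 5354 × 0.962 + 6529 × 0.343 = 5151 + 2239 = 7390
Giving 1255 / 1695 / 8349 / 3809 / 7390.
— Period 3 —
Births: 8349 × 0.315 = 2630
Group 2: 1255 × 0.961 = 1206
Group 3: 1695 × 0.96 = 1627
Group 4: 8349 × 0.956 = 7982
Group 5: 3809 × 0.962 + 7390 × 0.343 = 3664 + 2535 = 6199
Giving 2630 / 1206 / 1627 / 7982 / 6199.
Total after period 3: 2630 + 1206 + 1627 + 7982 + 6199 = 19644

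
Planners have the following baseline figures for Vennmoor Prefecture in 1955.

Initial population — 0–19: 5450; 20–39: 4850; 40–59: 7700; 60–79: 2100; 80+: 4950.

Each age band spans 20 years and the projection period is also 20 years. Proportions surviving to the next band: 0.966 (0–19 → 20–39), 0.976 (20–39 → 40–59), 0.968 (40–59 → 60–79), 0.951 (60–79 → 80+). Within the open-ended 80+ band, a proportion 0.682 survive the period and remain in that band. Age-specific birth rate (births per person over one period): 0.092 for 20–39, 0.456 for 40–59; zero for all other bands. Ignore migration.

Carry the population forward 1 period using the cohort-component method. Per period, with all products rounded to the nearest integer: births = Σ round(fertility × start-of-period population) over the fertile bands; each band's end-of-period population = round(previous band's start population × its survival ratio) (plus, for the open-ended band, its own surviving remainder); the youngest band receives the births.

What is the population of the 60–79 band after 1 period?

Call the bands 1 to 5, youngest first.
Period 1:
Births: 4850 × 0.092 = 446 ; 7700 × 0.456 = 3511 ⇒ total 3957
Band 2: 5450 × 0.966 = 5265
Band 3: 4850 × 0.976 = 4734
Band 4: 7700 × 0.968 = 7454
Band 5: 2100 × 0.951 + 4950 × 0.682 = 1997 + 3376 = 5373
Population now: 0–19=3957, 20–39=5265, 40–59=4734, 60–79=7454, 80+=5373

7454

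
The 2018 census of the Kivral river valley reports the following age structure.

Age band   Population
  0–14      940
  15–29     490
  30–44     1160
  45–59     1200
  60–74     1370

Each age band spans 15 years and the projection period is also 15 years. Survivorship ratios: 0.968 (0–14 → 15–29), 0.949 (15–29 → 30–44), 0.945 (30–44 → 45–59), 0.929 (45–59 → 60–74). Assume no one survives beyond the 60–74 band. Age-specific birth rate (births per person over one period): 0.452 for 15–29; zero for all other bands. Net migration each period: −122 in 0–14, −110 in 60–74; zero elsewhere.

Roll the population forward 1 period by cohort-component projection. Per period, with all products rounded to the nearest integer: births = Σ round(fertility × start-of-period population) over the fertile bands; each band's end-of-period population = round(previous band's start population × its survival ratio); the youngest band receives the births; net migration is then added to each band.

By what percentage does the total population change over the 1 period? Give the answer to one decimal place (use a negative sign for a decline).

-30.7

Period 1.
Births: 490 × 0.452 = 221
15–29: 940 × 0.968 = 910
30–44: 490 × 0.949 = 465
45–59: 1160 × 0.945 = 1096
60–74: 1200 × 0.929 = 1115
Net migration: 0–14 − 122 → 99; 60–74 − 110 → 1005
Population now: 0–14=99, 15–29=910, 30–44=465, 45–59=1096, 60–74=1005
Total: 5160 → 3575; change = -1585; percentage change = -30.7%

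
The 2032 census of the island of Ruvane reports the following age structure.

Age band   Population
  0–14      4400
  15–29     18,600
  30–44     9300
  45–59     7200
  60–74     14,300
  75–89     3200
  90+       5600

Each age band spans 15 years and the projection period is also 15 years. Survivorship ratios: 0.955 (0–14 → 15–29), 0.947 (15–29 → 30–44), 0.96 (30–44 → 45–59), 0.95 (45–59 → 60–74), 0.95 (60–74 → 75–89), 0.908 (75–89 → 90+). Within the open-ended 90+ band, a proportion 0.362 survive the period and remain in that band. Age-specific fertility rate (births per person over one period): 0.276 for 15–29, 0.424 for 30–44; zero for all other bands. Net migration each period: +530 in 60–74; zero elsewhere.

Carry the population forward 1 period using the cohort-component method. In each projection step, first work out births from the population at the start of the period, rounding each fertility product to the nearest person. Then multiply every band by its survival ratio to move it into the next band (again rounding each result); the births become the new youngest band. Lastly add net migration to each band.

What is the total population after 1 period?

Numbering the bands 1..7 from youngest to oldest:
Period 1.
Births: 18600 × 0.276 = 5134 ; 9300 × 0.424 = 3943 → total 9077
Band 2: 4400 × 0.955 = 4202
Band 3: 18600 × 0.947 = 17614
Band 4: 9300 × 0.96 = 8928
Band 5: 7200 × 0.95 = 6840
Band 6: 14300 × 0.95 = 13585
Band 7: 3200 × 0.908 + 5600 × 0.362 = 2906 + 2027 = 4933
Net migration: Band 5 + 530 → 7370
→ [9077, 4202, 17614, 8928, 7370, 13585, 4933]
Total after period 1: 9077 + 4202 + 17614 + 8928 + 7370 + 13585 + 4933 = 65709

65709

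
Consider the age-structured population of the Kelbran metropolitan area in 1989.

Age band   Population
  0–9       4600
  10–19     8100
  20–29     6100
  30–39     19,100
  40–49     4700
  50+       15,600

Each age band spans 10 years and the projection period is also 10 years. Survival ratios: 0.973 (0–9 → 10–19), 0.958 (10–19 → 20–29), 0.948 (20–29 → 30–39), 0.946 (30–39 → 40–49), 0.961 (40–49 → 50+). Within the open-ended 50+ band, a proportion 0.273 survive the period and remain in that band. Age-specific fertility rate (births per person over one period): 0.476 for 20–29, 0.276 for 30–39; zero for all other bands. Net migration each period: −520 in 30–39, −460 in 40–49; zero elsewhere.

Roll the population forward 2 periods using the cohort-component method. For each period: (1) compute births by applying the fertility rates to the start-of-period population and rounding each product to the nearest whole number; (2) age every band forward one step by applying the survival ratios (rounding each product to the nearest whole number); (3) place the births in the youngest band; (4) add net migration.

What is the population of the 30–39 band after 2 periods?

6836

Numbering the bands 1..6 from youngest to oldest:
Period 1:
Births: 6100 * 0.476 = 2904, 19100 * 0.276 = 5272 — total 8176
Band 2: 4600 * 0.973 = 4476
Band 3: 8100 * 0.958 = 7760
Band 4: 6100 * 0.948 = 5783
Band 5: 19100 * 0.946 = 18069
Band 6: 4700 * 0.961 + 15600 * 0.273 = 4517 + 4259 = 8776
Net migration: Band 4 − 520 → 5263; Band 5 − 460 → 17609
Giving 8176 / 4476 / 7760 / 5263 / 17609 / 8776.
Period 2:
Births: 7760 * 0.476 = 3694, 5263 * 0.276 = 1453 — total 5147
Band 2: 8176 * 0.973 = 7955
Band 3: 4476 * 0.958 = 4288
Band 4: 7760 * 0.948 = 7356
Band 5: 5263 * 0.946 = 4979
Band 6: 17609 * 0.961 + 8776 * 0.273 = 16922 + 2396 = 19318
Net migration: Band 4 − 520 → 6836; Band 5 − 460 → 4519
Giving 5147 / 7955 / 4288 / 6836 / 4519 / 19318.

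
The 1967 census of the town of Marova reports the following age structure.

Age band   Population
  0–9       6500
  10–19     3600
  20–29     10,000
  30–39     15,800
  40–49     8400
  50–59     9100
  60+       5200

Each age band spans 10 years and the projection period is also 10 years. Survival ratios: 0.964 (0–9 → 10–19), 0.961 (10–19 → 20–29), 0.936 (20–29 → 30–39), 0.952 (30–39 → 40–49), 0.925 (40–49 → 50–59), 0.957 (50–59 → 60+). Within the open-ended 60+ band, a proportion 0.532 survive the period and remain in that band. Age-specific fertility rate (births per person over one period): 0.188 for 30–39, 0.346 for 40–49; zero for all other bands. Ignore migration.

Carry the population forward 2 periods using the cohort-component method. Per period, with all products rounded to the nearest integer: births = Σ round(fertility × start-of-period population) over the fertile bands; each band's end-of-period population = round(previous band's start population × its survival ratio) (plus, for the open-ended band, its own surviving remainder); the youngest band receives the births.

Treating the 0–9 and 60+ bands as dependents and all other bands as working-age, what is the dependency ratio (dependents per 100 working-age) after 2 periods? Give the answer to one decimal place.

54.3

[period 1]
Births: 15800 * 0.188 = 2970  |  8400 * 0.346 = 2906 — total 5876
10–19: 6500 * 0.964 = 6266
20–29: 3600 * 0.961 = 3460
30–39: 10000 * 0.936 = 9360
40–49: 15800 * 0.952 = 15042
50–59: 8400 * 0.925 = 7770
60+: 9100 * 0.957 + 5200 * 0.532 = 8709 + 2766 = 11475
→ [5876, 6266, 3460, 9360, 15042, 7770, 11475]
[period 2]
Births: 9360 * 0.188 = 1760  |  15042 * 0.346 = 5205 — total 6965
10–19: 5876 * 0.964 = 5664
20–29: 6266 * 0.961 = 6022
30–39: 3460 * 0.936 = 3239
40–49: 9360 * 0.952 = 8911
50–59: 15042 * 0.925 = 13914
60+: 7770 * 0.957 + 11475 * 0.532 = 7436 + 6105 = 13541
→ [6965, 5664, 6022, 3239, 8911, 13914, 13541]
Dependents (band 0–9 + band 60+) = 6965 + 13541 = 20506; working-age = 37750; ratio = 20506/37750 × 100 = 54.3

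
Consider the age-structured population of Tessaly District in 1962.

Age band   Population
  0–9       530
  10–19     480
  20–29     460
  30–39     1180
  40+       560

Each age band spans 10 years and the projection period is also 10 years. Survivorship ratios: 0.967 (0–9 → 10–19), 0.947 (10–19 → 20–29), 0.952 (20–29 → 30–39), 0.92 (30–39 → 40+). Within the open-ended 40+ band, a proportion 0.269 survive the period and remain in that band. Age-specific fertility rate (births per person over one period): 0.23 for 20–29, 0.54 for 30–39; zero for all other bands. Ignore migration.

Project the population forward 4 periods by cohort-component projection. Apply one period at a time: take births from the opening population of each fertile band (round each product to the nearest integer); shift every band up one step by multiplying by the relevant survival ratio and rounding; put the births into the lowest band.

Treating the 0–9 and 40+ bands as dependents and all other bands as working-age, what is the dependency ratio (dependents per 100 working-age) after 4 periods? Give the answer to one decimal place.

(Groups numbered youngest = 1 to oldest = 5.)
[period 1]
Births: 460 × 0.23 = 106 ; 1180 × 0.54 = 637 ⇒ total 743
Group 2: 530 × 0.967 = 513
Group 3: 480 × 0.947 = 455
Group 4: 460 × 0.952 = 438
Group 5: 1180 × 0.92 + 560 × 0.269 = 1086 + 151 = 1237
Population now: 0–9=743, 10–19=513, 20–29=455, 30–39=438, 40+=1237
[period 2]
Births: 455 × 0.23 = 105 ; 438 × 0.54 = 237 ⇒ total 342
Group 2: 743 × 0.967 = 718
Group 3: 513 × 0.947 = 486
Group 4: 455 × 0.952 = 433
Group 5: 438 × 0.92 + 1237 × 0.269 = 403 + 333 = 736
Population now: 0–9=342, 10–19=718, 20–29=486, 30–39=433, 40+=736
[period 3]
Births: 486 × 0.23 = 112 ; 433 × 0.54 = 234 ⇒ total 346
Group 2: 342 × 0.967 = 331
Group 3: 718 × 0.947 = 680
Group 4: 486 × 0.952 = 463
Group 5: 433 × 0.92 + 736 × 0.269 = 398 + 198 = 596
Population now: 0–9=346, 10–19=331, 20–29=680, 30–39=463, 40+=596
[period 4]
Births: 680 × 0.23 = 156 ; 463 × 0.54 = 250 ⇒ total 406
Group 2: 346 × 0.967 = 335
Group 3: 331 × 0.947 = 313
Group 4: 680 × 0.952 = 647
Group 5: 463 × 0.92 + 596 × 0.269 = 426 + 160 = 586
Population now: 0–9=406, 10–19=335, 20–29=313, 30–39=647, 40+=586
Dependents (band 0–9 + band 40+) = 406 + 586 = 992; working-age = 1295; ratio = 992/1295 × 100 = 76.6

76.6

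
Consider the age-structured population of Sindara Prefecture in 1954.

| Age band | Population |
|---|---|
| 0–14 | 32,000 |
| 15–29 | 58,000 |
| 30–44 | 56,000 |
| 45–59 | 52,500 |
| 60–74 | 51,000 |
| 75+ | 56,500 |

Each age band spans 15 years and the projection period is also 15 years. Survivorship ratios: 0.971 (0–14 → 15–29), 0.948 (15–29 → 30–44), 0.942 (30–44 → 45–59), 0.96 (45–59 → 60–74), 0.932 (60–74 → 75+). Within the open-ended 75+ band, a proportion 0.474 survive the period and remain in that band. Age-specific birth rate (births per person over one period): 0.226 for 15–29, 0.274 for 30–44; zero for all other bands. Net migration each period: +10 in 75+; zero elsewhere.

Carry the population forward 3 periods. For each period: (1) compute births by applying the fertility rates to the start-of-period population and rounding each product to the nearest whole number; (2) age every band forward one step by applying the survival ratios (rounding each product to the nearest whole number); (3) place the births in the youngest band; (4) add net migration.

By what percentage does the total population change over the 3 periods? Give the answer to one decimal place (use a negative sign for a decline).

Numbering the bands 1..6 from youngest to oldest:
Period 1.
Births: 58000 * 0.226 = 13108  |  56000 * 0.274 = 15344 → total 28452
Band 2: 32000 * 0.971 = 31072
Band 3: 58000 * 0.948 = 54984
Band 4: 56000 * 0.942 = 52752
Band 5: 52500 * 0.96 = 50400
Band 6: 51000 * 0.932 + 56500 * 0.474 = 47532 + 26781 = 74313
Net migration: Band 6 + 10 → 74323
End of period: [28452, 31072, 54984, 52752, 50400, 74323]
Period 2.
Births: 31072 * 0.226 = 7022  |  54984 * 0.274 = 15066 → total 22088
Band 2: 28452 * 0.971 = 27627
Band 3: 31072 * 0.948 = 29456
Band 4: 54984 * 0.942 = 51795
Band 5: 52752 * 0.96 = 50642
Band 6: 50400 * 0.932 + 74323 * 0.474 = 46973 + 35229 = 82202
Net migration: Band 6 + 10 → 82212
End of period: [22088, 27627, 29456, 51795, 50642, 82212]
Period 3.
Births: 27627 * 0.226 = 6244  |  29456 * 0.274 = 8071 → total 14315
Band 2: 22088 * 0.971 = 21447
Band 3: 27627 * 0.948 = 26190
Band 4: 29456 * 0.942 = 27748
Band 5: 51795 * 0.96 = 49723
Band 6: 50642 * 0.932 + 82212 * 0.474 = 47198 + 38968 = 86166
Net migration: Band 6 + 10 → 86176
End of period: [14315, 21447, 26190, 27748, 49723, 86176]
Total: 306000 → 225599; change = -80401; percentage change = -26.3%

-26.3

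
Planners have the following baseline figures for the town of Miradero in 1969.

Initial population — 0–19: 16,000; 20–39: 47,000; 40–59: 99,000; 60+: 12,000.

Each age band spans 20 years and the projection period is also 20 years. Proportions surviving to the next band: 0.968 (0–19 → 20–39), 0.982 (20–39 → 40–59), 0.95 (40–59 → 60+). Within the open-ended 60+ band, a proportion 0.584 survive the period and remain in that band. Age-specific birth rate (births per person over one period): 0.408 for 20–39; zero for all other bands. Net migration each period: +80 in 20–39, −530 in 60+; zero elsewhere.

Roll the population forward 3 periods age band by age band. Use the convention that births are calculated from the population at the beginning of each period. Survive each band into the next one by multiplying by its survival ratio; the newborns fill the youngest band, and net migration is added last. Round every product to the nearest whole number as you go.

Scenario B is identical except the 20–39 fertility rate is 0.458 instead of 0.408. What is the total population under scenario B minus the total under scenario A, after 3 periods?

4961

Numbering the groups 1..4 from youngest to oldest:
Period 1.
Births: 47000 × 0.408 = 19176
Group 2: 16000 × 0.968 = 15488
Group 3: 47000 × 0.982 = 46154
Group 4: 99000 × 0.95 + 12000 × 0.584 = 94050 + 7008 = 101058
Net migration: Group 2 + 80 → 15568; Group 4 − 530 → 100528
Population now: 0–19=19176, 20–39=15568, 40–59=46154, 60+=100528
Period 2.
Births: 15568 × 0.408 = 6352
Group 2: 19176 × 0.968 = 18562
Group 3: 15568 × 0.982 = 15288
Group 4: 46154 × 0.95 + 100528 × 0.584 = 43846 + 58708 = 102554
Net migration: Group 2 + 80 → 18642; Group 4 − 530 → 102024
Population now: 0–19=6352, 20–39=18642, 40–59=15288, 60+=102024
Period 3.
Births: 18642 × 0.408 = 7606
Group 2: 6352 × 0.968 = 6149
Group 3: 18642 × 0.982 = 18306
Group 4: 15288 × 0.95 + 102024 × 0.584 = 14524 + 59582 = 74106
Net migration: Group 2 + 80 → 6229; Group 4 − 530 → 73576
Population now: 0–19=7606, 20–39=6229, 40–59=18306, 60+=73576
Scenario A total after 3 periods: 105717
Scenario B projection —
Period 1.
Births: 47000 × 0.458 = 21526
Group 2: 16000 × 0.968 = 15488
Group 3: 47000 × 0.982 = 46154
Group 4: 99000 × 0.95 + 12000 × 0.584 = 94050 + 7008 = 101058
Net migration: Group 2 + 80 → 15568; Group 4 − 530 → 100528
Population now: 0–19=21526, 20–39=15568, 40–59=46154, 60+=100528
Period 2.
Births: 15568 × 0.458 = 7130
Group 2: 21526 × 0.968 = 20837
Group 3: 15568 × 0.982 = 15288
Group 4: 46154 × 0.95 + 100528 × 0.584 = 43846 + 58708 = 102554
Net migration: Group 2 + 80 → 20917; Group 4 − 530 → 102024
Population now: 0–19=7130, 20–39=20917, 40–59=15288, 60+=102024
Period 3.
Births: 20917 × 0.458 = 9580
Group 2: 7130 × 0.968 = 6902
Group 3: 20917 × 0.982 = 20540
Group 4: 15288 × 0.95 + 102024 × 0.584 = 14524 + 59582 = 74106
Net migration: Group 2 + 80 → 6982; Group 4 − 530 → 73576
Population now: 0–19=9580, 20–39=6982, 40–59=20540, 60+=73576
Scenario B total after 3 periods: 110678
Difference B − A = 110678 − 105717 = 4961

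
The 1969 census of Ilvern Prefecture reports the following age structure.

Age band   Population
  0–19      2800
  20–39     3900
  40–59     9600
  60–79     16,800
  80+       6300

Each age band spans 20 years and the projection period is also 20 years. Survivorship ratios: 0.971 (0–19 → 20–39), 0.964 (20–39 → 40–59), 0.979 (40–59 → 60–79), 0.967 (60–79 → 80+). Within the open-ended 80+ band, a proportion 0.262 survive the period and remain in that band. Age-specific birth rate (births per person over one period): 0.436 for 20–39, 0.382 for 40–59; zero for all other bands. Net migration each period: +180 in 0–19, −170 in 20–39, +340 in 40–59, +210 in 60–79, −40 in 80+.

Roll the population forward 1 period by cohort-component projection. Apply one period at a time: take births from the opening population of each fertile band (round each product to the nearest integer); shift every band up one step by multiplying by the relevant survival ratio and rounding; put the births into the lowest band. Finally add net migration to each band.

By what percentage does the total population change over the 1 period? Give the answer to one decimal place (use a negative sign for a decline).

Period 1.
Births: 3900 × 0.436 = 1700 ; 9600 × 0.382 = 3667 → 5367
20–39: 2800 × 0.971 = 2719
40–59: 3900 × 0.964 = 3760
60–79: 9600 × 0.979 = 9398
80+: 16800 × 0.967 + 6300 × 0.262 = 16246 + 1651 = 17897
Net migration: 0–19 + 180 → 5547; 20–39 − 170 → 2549; 40–59 + 340 → 4100; 60–79 + 210 → 9608; 80+ − 40 → 17857
Population now: 0–19=5547, 20–39=2549, 40–59=4100, 60–79=9608, 80+=17857
Total: 39400 → 39661; change = 261; percentage change = 0.7%

0.7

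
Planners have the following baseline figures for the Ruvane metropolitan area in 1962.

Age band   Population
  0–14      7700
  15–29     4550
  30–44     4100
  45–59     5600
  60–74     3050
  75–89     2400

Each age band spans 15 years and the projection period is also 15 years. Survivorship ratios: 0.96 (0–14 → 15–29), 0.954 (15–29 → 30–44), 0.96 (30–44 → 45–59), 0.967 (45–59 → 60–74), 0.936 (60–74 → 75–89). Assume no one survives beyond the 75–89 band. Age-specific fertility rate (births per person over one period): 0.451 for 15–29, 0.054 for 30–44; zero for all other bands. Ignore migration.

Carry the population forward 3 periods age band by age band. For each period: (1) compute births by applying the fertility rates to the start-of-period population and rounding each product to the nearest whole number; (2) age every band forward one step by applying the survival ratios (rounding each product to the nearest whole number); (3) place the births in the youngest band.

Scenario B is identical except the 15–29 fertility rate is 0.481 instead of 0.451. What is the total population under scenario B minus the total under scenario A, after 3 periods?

Period 1:
Births: 4550 × 0.451 = 2052  |  4100 × 0.054 = 221 → total 2273
15–29: 7700 × 0.96 = 7392
30–44: 4550 × 0.954 = 4341
45–59: 4100 × 0.96 = 3936
60–74: 5600 × 0.967 = 5415
75–89: 3050 × 0.936 = 2855
Giving 2273 / 7392 / 4341 / 3936 / 5415 / 2855.
Period 2:
Births: 7392 × 0.451 = 3334  |  4341 × 0.054 = 234 → total 3568
15–29: 2273 × 0.96 = 2182
30–44: 7392 × 0.954 = 7052
45–59: 4341 × 0.96 = 4167
60–74: 3936 × 0.967 = 3806
75–89: 5415 × 0.936 = 5068
Giving 3568 / 2182 / 7052 / 4167 / 3806 / 5068.
Period 3:
Births: 2182 × 0.451 = 984  |  7052 × 0.054 = 381 → total 1365
15–29: 3568 × 0.96 = 3425
30–44: 2182 × 0.954 = 2082
45–59: 7052 × 0.96 = 6770
60–74: 4167 × 0.967 = 4029
75–89: 3806 × 0.936 = 3562
Giving 1365 / 3425 / 2082 / 6770 / 4029 / 3562.
Scenario A total after 3 periods: 21233
Scenario B projection —
Period 1:
Births: 4550 × 0.481 = 2189  |  4100 × 0.054 = 221 → total 2410
15–29: 7700 × 0.96 = 7392
30–44: 4550 × 0.954 = 4341
45–59: 4100 × 0.96 = 3936
60–74: 5600 × 0.967 = 5415
75–89: 3050 × 0.936 = 2855
Giving 2410 / 7392 / 4341 / 3936 / 5415 / 2855.
Period 2:
Births: 7392 × 0.481 = 3556  |  4341 × 0.054 = 234 → total 3790
15–29: 2410 × 0.96 = 2314
30–44: 7392 × 0.954 = 7052
45–59: 4341 × 0.96 = 4167
60–74: 3936 × 0.967 = 3806
75–89: 5415 × 0.936 = 5068
Giving 3790 / 2314 / 7052 / 4167 / 3806 / 5068.
Period 3:
Births: 2314 × 0.481 = 1113  |  7052 × 0.054 = 381 → total 1494
15–29: 3790 × 0.96 = 3638
30–44: 2314 × 0.954 = 2208
45–59: 7052 × 0.96 = 6770
60–74: 4167 × 0.967 = 4029
75–89: 3806 × 0.936 = 3562
Giving 1494 / 3638 / 2208 / 6770 / 4029 / 3562.
Scenario B total after 3 periods: 21701
Difference B − A = 21701 − 21233 = 468

468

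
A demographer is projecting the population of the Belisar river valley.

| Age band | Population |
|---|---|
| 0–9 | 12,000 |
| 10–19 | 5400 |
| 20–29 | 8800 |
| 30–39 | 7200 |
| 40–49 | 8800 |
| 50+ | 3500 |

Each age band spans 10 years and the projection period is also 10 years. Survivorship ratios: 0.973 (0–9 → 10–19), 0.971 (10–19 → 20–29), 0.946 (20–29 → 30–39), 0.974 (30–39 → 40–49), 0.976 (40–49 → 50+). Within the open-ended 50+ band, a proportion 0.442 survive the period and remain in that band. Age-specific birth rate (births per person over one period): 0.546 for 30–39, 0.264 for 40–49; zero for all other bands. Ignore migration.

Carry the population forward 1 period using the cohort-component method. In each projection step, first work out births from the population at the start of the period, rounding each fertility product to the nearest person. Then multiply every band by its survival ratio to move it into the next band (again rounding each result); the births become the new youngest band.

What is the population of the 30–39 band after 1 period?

— Period 1 —
Births: 7200 * 0.546 = 3931 ; 8800 * 0.264 = 2323 ⇒ total 6254
10–19: 12000 * 0.973 = 11676
20–29: 5400 * 0.971 = 5243
30–39: 8800 * 0.946 = 8325
40–49: 7200 * 0.974 = 7013
50+: 8800 * 0.976 + 3500 * 0.442 = 8589 + 1547 = 10136
Giving 6254 / 11676 / 5243 / 8325 / 7013 / 10136.

8325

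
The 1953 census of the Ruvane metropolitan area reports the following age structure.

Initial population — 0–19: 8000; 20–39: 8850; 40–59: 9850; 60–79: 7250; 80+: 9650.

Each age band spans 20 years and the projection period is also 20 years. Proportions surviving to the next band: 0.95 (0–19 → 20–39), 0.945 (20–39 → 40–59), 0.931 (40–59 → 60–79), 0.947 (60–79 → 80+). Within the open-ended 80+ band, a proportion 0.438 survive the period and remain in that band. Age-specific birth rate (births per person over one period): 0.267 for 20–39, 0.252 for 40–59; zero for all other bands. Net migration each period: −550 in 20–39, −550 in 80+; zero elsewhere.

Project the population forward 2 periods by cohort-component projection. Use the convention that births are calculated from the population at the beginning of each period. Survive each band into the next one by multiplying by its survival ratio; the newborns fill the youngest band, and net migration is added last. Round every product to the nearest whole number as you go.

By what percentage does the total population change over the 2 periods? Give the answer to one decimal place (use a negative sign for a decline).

Numbering the groups 1..5 from youngest to oldest:
Period 1:
Births: 8850 × 0.267 = 2363, 9850 × 0.252 = 2482 — total 4845
Group 2: 8000 × 0.95 = 7600
Group 3: 8850 × 0.945 = 8363
Group 4: 9850 × 0.931 = 9170
Group 5: 7250 × 0.947 + 9650 × 0.438 = 6866 + 4227 = 11093
Net migration: Group 2 − 550 → 7050; Group 5 − 550 → 10543
Giving 4845 / 7050 / 8363 / 9170 / 10543.
Period 2:
Births: 7050 × 0.267 = 1882, 8363 × 0.252 = 2107 — total 3989
Group 2: 4845 × 0.95 = 4603
Group 3: 7050 × 0.945 = 6662
Group 4: 8363 × 0.931 = 7786
Group 5: 9170 × 0.947 + 10543 × 0.438 = 8684 + 4618 = 13302
Net migration: Group 2 − 550 → 4053; Group 5 − 550 → 12752
Giving 3989 / 4053 / 6662 / 7786 / 12752.
Total: 43600 → 35242; change = -8358; percentage change = -19.2%

-19.2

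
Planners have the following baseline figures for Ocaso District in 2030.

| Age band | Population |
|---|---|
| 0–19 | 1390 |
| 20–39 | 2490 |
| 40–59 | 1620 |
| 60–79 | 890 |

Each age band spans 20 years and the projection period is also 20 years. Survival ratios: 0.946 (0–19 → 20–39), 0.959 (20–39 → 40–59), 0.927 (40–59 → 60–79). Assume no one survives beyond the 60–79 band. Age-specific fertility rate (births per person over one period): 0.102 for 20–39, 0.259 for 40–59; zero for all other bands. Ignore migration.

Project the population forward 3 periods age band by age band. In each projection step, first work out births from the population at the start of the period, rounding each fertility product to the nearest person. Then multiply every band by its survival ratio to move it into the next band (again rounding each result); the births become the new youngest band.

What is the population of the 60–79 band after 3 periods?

1169

After projecting period 1:
Births: 2490 × 0.102 = 254 ; 1620 × 0.259 = 420 → total 674
20–39: 1390 × 0.946 = 1315
40–59: 2490 × 0.959 = 2388
60–79: 1620 × 0.927 = 1502
End of period: [674, 1315, 2388, 1502]
After projecting period 2:
Births: 1315 × 0.102 = 134 ; 2388 × 0.259 = 618 → total 752
20–39: 674 × 0.946 = 638
40–59: 1315 × 0.959 = 1261
60–79: 2388 × 0.927 = 2214
End of period: [752, 638, 1261, 2214]
After projecting period 3:
Births: 638 × 0.102 = 65 ; 1261 × 0.259 = 327 → total 392
20–39: 752 × 0.946 = 711
40–59: 638 × 0.959 = 612
60–79: 1261 × 0.927 = 1169
End of period: [392, 711, 612, 1169]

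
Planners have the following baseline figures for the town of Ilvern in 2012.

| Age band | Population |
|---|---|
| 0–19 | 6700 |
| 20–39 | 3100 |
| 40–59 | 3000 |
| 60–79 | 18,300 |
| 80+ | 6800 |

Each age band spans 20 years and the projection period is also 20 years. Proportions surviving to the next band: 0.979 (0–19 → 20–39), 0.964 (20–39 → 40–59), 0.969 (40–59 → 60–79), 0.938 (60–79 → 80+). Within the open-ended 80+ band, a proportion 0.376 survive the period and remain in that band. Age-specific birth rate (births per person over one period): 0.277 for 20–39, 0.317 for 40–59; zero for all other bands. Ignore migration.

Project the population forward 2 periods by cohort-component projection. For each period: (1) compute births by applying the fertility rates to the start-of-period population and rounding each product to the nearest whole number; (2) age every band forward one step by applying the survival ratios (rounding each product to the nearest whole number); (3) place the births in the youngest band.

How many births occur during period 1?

1810

Period 1:
Births: 3100 * 0.277 = 859 ; 3000 * 0.317 = 951 → 1810
20–39: 6700 * 0.979 = 6559
40–59: 3100 * 0.964 = 2988
60–79: 3000 * 0.969 = 2907
80+: 18300 * 0.938 + 6800 * 0.376 = 17165 + 2557 = 19722
→ [1810, 6559, 2988, 2907, 19722]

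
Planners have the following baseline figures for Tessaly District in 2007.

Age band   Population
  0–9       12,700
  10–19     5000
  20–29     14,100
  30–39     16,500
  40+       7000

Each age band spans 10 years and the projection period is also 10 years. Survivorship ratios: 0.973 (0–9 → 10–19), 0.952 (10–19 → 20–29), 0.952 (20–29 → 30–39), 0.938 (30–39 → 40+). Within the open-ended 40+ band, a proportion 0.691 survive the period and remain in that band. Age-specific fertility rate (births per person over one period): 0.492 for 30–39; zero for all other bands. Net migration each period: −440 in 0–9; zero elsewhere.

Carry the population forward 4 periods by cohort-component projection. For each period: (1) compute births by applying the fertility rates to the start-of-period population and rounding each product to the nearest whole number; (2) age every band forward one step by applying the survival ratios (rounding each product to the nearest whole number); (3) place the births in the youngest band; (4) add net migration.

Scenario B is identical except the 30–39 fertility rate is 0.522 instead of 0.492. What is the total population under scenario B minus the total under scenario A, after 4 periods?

1277

— Period 1 —
Births: 16500 * 0.492 = 8118
10–19: 12700 * 0.973 = 12357
20–29: 5000 * 0.952 = 4760
30–39: 14100 * 0.952 = 13423
40+: 16500 * 0.938 + 7000 * 0.691 = 15477 + 4837 = 20314
Net migration: 0–9 − 440 → 7678
End of period: [7678, 12357, 4760, 13423, 20314]
— Period 2 —
Births: 13423 * 0.492 = 6604
10–19: 7678 * 0.973 = 7471
20–29: 12357 * 0.952 = 11764
30–39: 4760 * 0.952 = 4532
40+: 13423 * 0.938 + 20314 * 0.691 = 12591 + 14037 = 26628
Net migration: 0–9 − 440 → 6164
End of period: [6164, 7471, 11764, 4532, 26628]
— Period 3 —
Births: 4532 * 0.492 = 2230
10–19: 6164 * 0.973 = 5998
20–29: 7471 * 0.952 = 7112
30–39: 11764 * 0.952 = 11199
40+: 4532 * 0.938 + 26628 * 0.691 = 4251 + 18400 = 22651
Net migration: 0–9 − 440 → 1790
End of period: [1790, 5998, 7112, 11199, 22651]
— Period 4 —
Births: 11199 * 0.492 = 5510
10–19: 1790 * 0.973 = 1742
20–29: 5998 * 0.952 = 5710
30–39: 7112 * 0.952 = 6771
40+: 11199 * 0.938 + 22651 * 0.691 = 10505 + 15652 = 26157
Net migration: 0–9 − 440 → 5070
End of period: [5070, 1742, 5710, 6771, 26157]
Scenario A total after 4 periods: 45450
Scenario B projection —
— Period 1 —
Births: 16500 * 0.522 = 8613
10–19: 12700 * 0.973 = 12357
20–29: 5000 * 0.952 = 4760
30–39: 14100 * 0.952 = 13423
40+: 16500 * 0.938 + 7000 * 0.691 = 15477 + 4837 = 20314
Net migration: 0–9 − 440 → 8173
End of period: [8173, 12357, 4760, 13423, 20314]
— Period 2 —
Births: 13423 * 0.522 = 7007
10–19: 8173 * 0.973 = 7952
20–29: 12357 * 0.952 = 11764
30–39: 4760 * 0.952 = 4532
40+: 13423 * 0.938 + 20314 * 0.691 = 12591 + 14037 = 26628
Net migration: 0–9 − 440 → 6567
End of period: [6567, 7952, 11764, 4532, 26628]
— Period 3 —
Births: 4532 * 0.522 = 2366
10–19: 6567 * 0.973 = 6390
20–29: 7952 * 0.952 = 7570
30–39: 11764 * 0.952 = 11199
40+: 4532 * 0.938 + 26628 * 0.691 = 4251 + 18400 = 22651
Net migration: 0–9 − 440 → 1926
End of period: [1926, 6390, 7570, 11199, 22651]
— Period 4 —
Births: 11199 * 0.522 = 5846
10–19: 1926 * 0.973 = 1874
20–29: 6390 * 0.952 = 6083
30–39: 7570 * 0.952 = 7207
40+: 11199 * 0.938 + 22651 * 0.691 = 10505 + 15652 = 26157
Net migration: 0–9 − 440 → 5406
End of period: [5406, 1874, 6083, 7207, 26157]
Scenario B total after 4 periods: 46727
Difference B − A = 46727 − 45450 = 1277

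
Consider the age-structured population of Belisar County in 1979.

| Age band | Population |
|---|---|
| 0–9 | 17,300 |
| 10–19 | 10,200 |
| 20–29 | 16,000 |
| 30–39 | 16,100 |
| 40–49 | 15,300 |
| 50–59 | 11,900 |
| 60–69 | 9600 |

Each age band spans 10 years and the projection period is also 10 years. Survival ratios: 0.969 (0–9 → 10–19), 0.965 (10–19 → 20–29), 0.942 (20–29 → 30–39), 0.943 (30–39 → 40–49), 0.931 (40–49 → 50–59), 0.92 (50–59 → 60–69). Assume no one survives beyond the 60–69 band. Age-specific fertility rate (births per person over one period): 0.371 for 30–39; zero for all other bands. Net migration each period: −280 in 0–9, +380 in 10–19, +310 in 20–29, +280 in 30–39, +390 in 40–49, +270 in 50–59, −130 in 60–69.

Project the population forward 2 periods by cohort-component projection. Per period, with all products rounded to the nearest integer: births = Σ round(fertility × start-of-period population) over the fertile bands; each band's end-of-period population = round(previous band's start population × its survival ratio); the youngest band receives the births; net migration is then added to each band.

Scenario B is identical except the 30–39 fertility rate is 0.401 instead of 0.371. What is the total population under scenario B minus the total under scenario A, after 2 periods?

928

— Period 1 —
Births: 16100 × 0.371 = 5973
10–19: 17300 × 0.969 = 16764
20–29: 10200 × 0.965 = 9843
30–39: 16000 × 0.942 = 15072
40–49: 16100 × 0.943 = 15182
50–59: 15300 × 0.931 = 14244
60–69: 11900 × 0.92 = 10948
Net migration: 0–9 − 280 → 5693; 10–19 + 380 → 17144; 20–29 + 310 → 10153; 30–39 + 280 → 15352; 40–49 + 390 → 15572; 50–59 + 270 → 14514; 60–69 − 130 → 10818
Giving 5693 / 17144 / 10153 / 15352 / 15572 / 14514 / 10818.
— Period 2 —
Births: 15352 × 0.371 = 5696
10–19: 5693 × 0.969 = 5517
20–29: 17144 × 0.965 = 16544
30–39: 10153 × 0.942 = 9564
40–49: 15352 × 0.943 = 14477
50–59: 15572 × 0.931 = 14498
60–69: 14514 × 0.92 = 13353
Net migration: 0–9 − 280 → 5416; 10–19 + 380 → 5897; 20–29 + 310 → 16854; 30–39 + 280 → 9844; 40–49 + 390 → 14867; 50–59 + 270 → 14768; 60–69 − 130 → 13223
Giving 5416 / 5897 / 16854 / 9844 / 14867 / 14768 / 13223.
Scenario A total after 2 periods: 80869
Scenario B projection —
— Period 1 —
Births: 16100 × 0.401 = 6456
10–19: 17300 × 0.969 = 16764
20–29: 10200 × 0.965 = 9843
30–39: 16000 × 0.942 = 15072
40–49: 16100 × 0.943 = 15182
50–59: 15300 × 0.931 = 14244
60–69: 11900 × 0.92 = 10948
Net migration: 0–9 − 280 → 6176; 10–19 + 380 → 17144; 20–29 + 310 → 10153; 30–39 + 280 → 15352; 40–49 + 390 → 15572; 50–59 + 270 → 14514; 60–69 − 130 → 10818
Giving 6176 / 17144 / 10153 / 15352 / 15572 / 14514 / 10818.
— Period 2 —
Births: 15352 × 0.401 = 6156
10–19: 6176 × 0.969 = 5985
20–29: 17144 × 0.965 = 16544
30–39: 10153 × 0.942 = 9564
40–49: 15352 × 0.943 = 14477
50–59: 15572 × 0.931 = 14498
60–69: 14514 × 0.92 = 13353
Net migration: 0–9 − 280 → 5876; 10–19 + 380 → 6365; 20–29 + 310 → 16854; 30–39 + 280 → 9844; 40–49 + 390 → 14867; 50–59 + 270 → 14768; 60–69 − 130 → 13223
Giving 5876 / 6365 / 16854 / 9844 / 14867 / 14768 / 13223.
Scenario B total after 2 periods: 81797
Difference B − A = 81797 − 80869 = 928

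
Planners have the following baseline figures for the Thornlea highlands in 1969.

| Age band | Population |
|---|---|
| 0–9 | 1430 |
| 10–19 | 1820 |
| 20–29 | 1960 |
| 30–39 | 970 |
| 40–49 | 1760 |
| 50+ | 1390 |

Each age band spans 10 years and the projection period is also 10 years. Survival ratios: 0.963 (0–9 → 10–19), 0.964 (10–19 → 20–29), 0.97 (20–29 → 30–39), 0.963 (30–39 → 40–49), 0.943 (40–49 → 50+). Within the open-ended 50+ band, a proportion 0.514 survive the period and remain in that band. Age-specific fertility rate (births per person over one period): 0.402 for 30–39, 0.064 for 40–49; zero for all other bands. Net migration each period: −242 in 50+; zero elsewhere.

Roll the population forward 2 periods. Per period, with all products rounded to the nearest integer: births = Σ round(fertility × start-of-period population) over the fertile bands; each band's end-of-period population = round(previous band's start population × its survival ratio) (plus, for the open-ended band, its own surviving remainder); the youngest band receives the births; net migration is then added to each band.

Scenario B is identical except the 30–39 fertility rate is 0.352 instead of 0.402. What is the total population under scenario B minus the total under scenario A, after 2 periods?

After projecting period 1:
Births: 970 × 0.402 = 390 ; 1760 × 0.064 = 113 ⇒ total 503
10–19: 1430 × 0.963 = 1377
20–29: 1820 × 0.964 = 1754
30–39: 1960 × 0.97 = 1901
40–49: 970 × 0.963 = 934
50+: 1760 × 0.943 + 1390 × 0.514 = 1660 + 714 = 2374
Net migration: 50+ − 242 → 2132
Population now: 0–9=503, 10–19=1377, 20–29=1754, 30–39=1901, 40–49=934, 50+=2132
After projecting period 2:
Births: 1901 × 0.402 = 764 ; 934 × 0.064 = 60 ⇒ total 824
10–19: 503 × 0.963 = 484
20–29: 1377 × 0.964 = 1327
30–39: 1754 × 0.97 = 1701
40–49: 1901 × 0.963 = 1831
50+: 934 × 0.943 + 2132 × 0.514 = 881 + 1096 = 1977
Net migration: 50+ − 242 → 1735
Population now: 0–9=824, 10–19=484, 20–29=1327, 30–39=1701, 40–49=1831, 50+=1735
Scenario A total after 2 periods: 7902
Scenario B projection —
After projecting period 1:
Births: 970 × 0.352 = 341 ; 1760 × 0.064 = 113 ⇒ total 454
10–19: 1430 × 0.963 = 1377
20–29: 1820 × 0.964 = 1754
30–39: 1960 × 0.97 = 1901
40–49: 970 × 0.963 = 934
50+: 1760 × 0.943 + 1390 × 0.514 = 1660 + 714 = 2374
Net migration: 50+ − 242 → 2132
Population now: 0–9=454, 10–19=1377, 20–29=1754, 30–39=1901, 40–49=934, 50+=2132
After projecting period 2:
Births: 1901 × 0.352 = 669 ; 934 × 0.064 = 60 ⇒ total 729
10–19: 454 × 0.963 = 437
20–29: 1377 × 0.964 = 1327
30–39: 1754 × 0.97 = 1701
40–49: 1901 × 0.963 = 1831
50+: 934 × 0.943 + 2132 × 0.514 = 881 + 1096 = 1977
Net migration: 50+ − 242 → 1735
Population now: 0–9=729, 10–19=437, 20–29=1327, 30–39=1701, 40–49=1831, 50+=1735
Scenario B total after 2 periods: 7760
Difference B − A = 7760 − 7902 = -142

-142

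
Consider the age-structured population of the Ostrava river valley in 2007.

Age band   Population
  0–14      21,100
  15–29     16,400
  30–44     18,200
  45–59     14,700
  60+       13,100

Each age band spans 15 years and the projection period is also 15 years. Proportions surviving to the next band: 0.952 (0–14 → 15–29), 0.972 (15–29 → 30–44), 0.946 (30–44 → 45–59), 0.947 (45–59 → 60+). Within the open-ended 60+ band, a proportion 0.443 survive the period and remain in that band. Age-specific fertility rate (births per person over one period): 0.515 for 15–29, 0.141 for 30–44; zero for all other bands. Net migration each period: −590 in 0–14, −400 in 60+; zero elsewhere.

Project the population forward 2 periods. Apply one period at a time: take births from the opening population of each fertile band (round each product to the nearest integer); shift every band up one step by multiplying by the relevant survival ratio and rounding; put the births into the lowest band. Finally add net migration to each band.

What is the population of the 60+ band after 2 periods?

24465

[period 1]
Births: 16400 * 0.515 = 8446, 18200 * 0.141 = 2566 → 11012
15–29: 21100 * 0.952 = 20087
30–44: 16400 * 0.972 = 15941
45–59: 18200 * 0.946 = 17217
60+: 14700 * 0.947 + 13100 * 0.443 = 13921 + 5803 = 19724
Net migration: 0–14 − 590 → 10422; 60+ − 400 → 19324
Population now: 0–14=10422, 15–29=20087, 30–44=15941, 45–59=17217, 60+=19324
[period 2]
Births: 20087 * 0.515 = 10345, 15941 * 0.141 = 2248 → 12593
15–29: 10422 * 0.952 = 9922
30–44: 20087 * 0.972 = 19525
45–59: 15941 * 0.946 = 15080
60+: 17217 * 0.947 + 19324 * 0.443 = 16304 + 8561 = 24865
Net migration: 0–14 − 590 → 12003; 60+ − 400 → 24465
Population now: 0–14=12003, 15–29=9922, 30–44=19525, 45–59=15080, 60+=24465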